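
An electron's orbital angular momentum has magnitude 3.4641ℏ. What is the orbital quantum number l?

l = 3

Since |L|² = l(l+1)ℏ², l(l+1) = 12.
l² + l − 12 = 0 ⇒ l = 3.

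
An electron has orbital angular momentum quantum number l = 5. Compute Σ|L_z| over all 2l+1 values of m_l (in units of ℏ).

m_l ∈ {-5, -4, -3, -2, -1, 0, 1, 2, 3, 4, 5}.
Σ|m_l| = 2·5(5+1)/2 = 30.

Σ|L_z| = 30 ℏ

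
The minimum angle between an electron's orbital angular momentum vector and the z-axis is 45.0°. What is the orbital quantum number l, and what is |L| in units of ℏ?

l = 1, |L| = √2 ℏ ≈ 1.414ℏ

At minimum angle, m_l = l, so cos θ = l/√(l(l+1)); cos²θ = l/(l+1) = 0.5000.
Solving: l = 1.
Then |L| = ℏ√(1·2) = √2 ℏ.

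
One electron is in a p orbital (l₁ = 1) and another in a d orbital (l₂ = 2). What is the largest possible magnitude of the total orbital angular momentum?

|L_tot|_max = 2√3 ℏ ≈ 3.464ℏ

The total orbital quantum number L ranges from |l₁ − l₂| to l₁ + l₂ in integer steps.
So L can be 1, 2, 3.
The largest magnitude corresponds to L = 3: |L_tot| = ℏ√(3·4) = 2√3 ℏ.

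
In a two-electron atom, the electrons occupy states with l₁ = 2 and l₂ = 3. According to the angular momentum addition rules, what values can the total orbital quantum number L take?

By the triangle rule, |l₁ − l₂| ≤ L ≤ l₁ + l₂.
Allowed values: L = 1, 2, 3, 4, 5.

L = 1, 2, 3, 4, 5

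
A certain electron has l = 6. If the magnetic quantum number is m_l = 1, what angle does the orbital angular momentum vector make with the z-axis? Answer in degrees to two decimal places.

θ ≈ 81.12°

|L|² = l(l+1)ℏ² = 42ℏ², so |L| = √42 ℏ.
L_z = m_l ℏ = 1ℏ.
cos θ = L_z/|L| = 1/√42, so θ ≈ 81.12°.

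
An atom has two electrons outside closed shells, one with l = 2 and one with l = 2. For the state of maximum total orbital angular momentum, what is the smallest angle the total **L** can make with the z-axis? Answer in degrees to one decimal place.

θ_min ≈ 26.6°

By the triangle rule, |l₁ − l₂| ≤ L ≤ l₁ + l₂.
Allowed values: L = 0, 1, 2, 3, 4.
The maximum is L = 4, with |L_tot| = ℏ√(4·5) = 2√5 ℏ.
The minimum angle with z is arccos(4/√20) ≈ 26.6°.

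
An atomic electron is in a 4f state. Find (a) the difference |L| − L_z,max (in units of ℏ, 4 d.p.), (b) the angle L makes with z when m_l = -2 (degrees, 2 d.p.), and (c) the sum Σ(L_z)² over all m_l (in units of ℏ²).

|L|−L_z,max ≈ 0.4641ℏ; θ(m_l=-2) ≈ 125.26°; Σ(L_z)² = 28 ℏ²

4f means n = 4, l = 3.
|L| − L_z,max = (2√3 − 3)ℏ ≈ 0.4641ℏ.
For m_l = -2: cos θ = -2/√12, θ ≈ 125.26°.
Σ m_l² = 28, so Σ(L_z)² = 28 ℏ².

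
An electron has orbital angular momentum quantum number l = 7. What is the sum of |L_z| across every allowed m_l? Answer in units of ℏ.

The allowed m_l values are -7, -6, -5, -4, -3, -2, -1, 0, 1, 2, 3, 4, 5, 6, 7.
Σ|m_l| = 2·7(7+1)/2 = 56.

Σ|L_z| = 56 ℏ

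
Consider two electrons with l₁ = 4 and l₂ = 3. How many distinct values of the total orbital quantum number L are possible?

By the triangle rule, |l₁ − l₂| ≤ L ≤ l₁ + l₂.
Allowed values: L = 1, 2, 3, 4, 5, 6, 7.
That is 7 values.

7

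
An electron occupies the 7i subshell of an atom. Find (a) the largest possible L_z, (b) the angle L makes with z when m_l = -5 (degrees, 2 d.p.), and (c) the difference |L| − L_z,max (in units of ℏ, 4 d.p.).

The 7i subshell has l = 6.
L_z,max = lℏ = 6ℏ.
For m_l = -5: cos θ = -5/√42, θ ≈ 140.49°.
|L| − L_z,max = (√42 − 6)ℏ ≈ 0.4807ℏ.

L_z,max = 6ℏ; θ(m_l=-5) ≈ 140.49°; |L|−L_z,max ≈ 0.4807ℏ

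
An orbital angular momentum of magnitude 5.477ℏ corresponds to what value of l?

Since |L|² = l(l+1)ℏ², l(l+1) = 30.
The positive root is l = 5.

l = 5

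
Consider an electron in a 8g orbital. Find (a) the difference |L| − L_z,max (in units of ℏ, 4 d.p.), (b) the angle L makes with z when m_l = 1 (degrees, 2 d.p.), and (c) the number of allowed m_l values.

For 8g, l = 4.
|L| − L_z,max = (2√5 − 4)ℏ ≈ 0.4721ℏ.
For m_l = 1: cos θ = 1/√20, θ ≈ 77.08°.
There are 2l+1 = 9 values of m_l.

|L|−L_z,max ≈ 0.4721ℏ; θ(m_l=1) ≈ 77.08°; 9 values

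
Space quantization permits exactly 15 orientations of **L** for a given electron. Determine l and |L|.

l = 7, |L| = 2√14 ℏ ≈ 7.483ℏ

2l + 1 = 15 ⇒ l = 7.
|L| = ℏ√(l(l+1)) = ℏ√(7·8) = 2√14 ℏ.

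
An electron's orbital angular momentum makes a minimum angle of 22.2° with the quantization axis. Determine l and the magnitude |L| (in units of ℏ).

l = 6, |L| = √42 ℏ ≈ 6.481ℏ

cos θ_min = l/√(l(l+1)) = √(l/(l+1)), so l/(l+1) = cos²(22.2°) = 0.8572.
Solving: l = 6.
Then |L| = ℏ√(6·7) = √42 ℏ.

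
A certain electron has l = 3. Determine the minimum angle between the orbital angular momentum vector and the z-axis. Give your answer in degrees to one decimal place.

|L| = √(l(l+1)) ℏ = 2√3 ℏ.
The smallest angle corresponds to the largest L_z, i.e. m_l = l = 3, giving L_z = 3ℏ.
cos θ_min = 3/√12, so θ_min ≈ 30.0°.

θ_min ≈ 30.0°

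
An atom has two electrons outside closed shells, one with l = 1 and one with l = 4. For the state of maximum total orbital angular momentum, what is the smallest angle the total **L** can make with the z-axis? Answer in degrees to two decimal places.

θ_min ≈ 24.09°

By the triangle rule, |l₁ − l₂| ≤ L ≤ l₁ + l₂.
Allowed values: L = 3, 4, 5.
The maximum is L = 5, with |L_tot| = ℏ√(5·6) = √30 ℏ.
The minimum angle with z is arccos(5/√30) ≈ 24.09°.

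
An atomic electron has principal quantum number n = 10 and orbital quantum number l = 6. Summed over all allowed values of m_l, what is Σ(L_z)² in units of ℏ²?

Σ(L_z)² = 182 ℏ²

m_l runs from −6 to 6, i.e. {-6, -5, -4, -3, -2, -1, 0, 1, 2, 3, 4, 5, 6}.
Σ m_l² = l(l+1)(2l+1)/3 = 6·7·13/3 = 182.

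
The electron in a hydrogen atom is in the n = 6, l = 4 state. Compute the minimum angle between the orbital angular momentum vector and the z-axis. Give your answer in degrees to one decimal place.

|L|² = l(l+1)ℏ² = 20ℏ², so |L| = 2√5 ℏ.
The smallest angle corresponds to the largest L_z, i.e. m_l = l = 4, giving L_z = 4ℏ.
cos θ_min = 4/√20, so θ_min ≈ 26.6°.

θ_min ≈ 26.6°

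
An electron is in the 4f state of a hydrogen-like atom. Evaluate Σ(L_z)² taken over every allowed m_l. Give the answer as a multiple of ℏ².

Σ(L_z)² = 28 ℏ²

The 4f subshell has l = 3.
m_l ∈ {-3, -2, -1, 0, 1, 2, 3}.
Σ m_l² = 2·(1 + 4 + 9) = 28.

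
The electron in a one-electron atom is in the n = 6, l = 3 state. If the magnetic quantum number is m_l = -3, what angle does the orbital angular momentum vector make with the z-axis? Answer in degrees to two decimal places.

θ ≈ 150.00°

|L| = ℏ√(l(l+1)) = 2√3 ℏ.
L_z = m_l ℏ = −3ℏ.
cos θ = L_z/|L| = -3/√12, so θ ≈ 150.00°.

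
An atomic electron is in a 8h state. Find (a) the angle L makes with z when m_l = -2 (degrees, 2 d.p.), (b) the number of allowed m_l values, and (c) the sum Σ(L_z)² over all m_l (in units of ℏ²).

θ(m_l=-2) ≈ 111.42°; 11 values; Σ(L_z)² = 110 ℏ²

The 8h subshell has l = 5.
For m_l = -2: cos θ = -2/√30, θ ≈ 111.42°.
There are 2l+1 = 11 values of m_l.
Σ m_l² = 110, so Σ(L_z)² = 110 ℏ².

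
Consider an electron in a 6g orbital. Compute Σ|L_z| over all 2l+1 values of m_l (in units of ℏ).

6g means n = 6, l = 4.
m_l ∈ {-4, -3, -2, -1, 0, 1, 2, 3, 4}.
Σ|m_l| = l(l+1) = 20.

Σ|L_z| = 20 ℏ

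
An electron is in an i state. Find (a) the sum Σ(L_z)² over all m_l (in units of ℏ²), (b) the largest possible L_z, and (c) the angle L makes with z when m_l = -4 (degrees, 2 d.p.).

Σ(L_z)² = 182 ℏ²; L_z,max = 6ℏ; θ(m_l=-4) ≈ 128.11°

The letter i corresponds to l = 6.
Σ m_l² = 182, so Σ(L_z)² = 182 ℏ².
L_z,max = lℏ = 6ℏ.
For m_l = -4: cos θ = -4/√42, θ ≈ 128.11°.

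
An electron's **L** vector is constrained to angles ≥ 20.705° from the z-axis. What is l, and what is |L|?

cos²θ_min = l/(l+1) = 0.8750.
l = cos²θ/sin²θ ≈ 7.
Then |L| = ℏ√(7·8) = 2√14 ℏ.

l = 7, |L| = 2√14 ℏ ≈ 7.483ℏ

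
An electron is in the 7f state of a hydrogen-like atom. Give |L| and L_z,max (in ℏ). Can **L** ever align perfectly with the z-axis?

The 7f subshell has l = 3.
|L| = 2√3 ℏ ≈ 3.4641ℏ, while L_z,max = lℏ = 3ℏ.
Since |L| > L_z,max, the vector can never point exactly along z; the closest it comes is θ_min = arccos(3/√12) ≈ 30.0°.

No: L_z,max = 3ℏ < |L| = 2√3 ℏ ≈ 3.464ℏ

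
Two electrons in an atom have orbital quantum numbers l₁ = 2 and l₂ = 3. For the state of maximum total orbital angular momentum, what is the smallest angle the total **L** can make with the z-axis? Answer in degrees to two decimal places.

Angular momentum addition gives L = |l₁ − l₂|, …, l₁ + l₂.
L ∈ {1, 2, 3, 4, 5}.
The maximum is L = 5, with |L_tot| = ℏ√(5·6) = √30 ℏ.
The minimum angle with z is arccos(5/√30) ≈ 24.09°.

θ_min ≈ 24.09°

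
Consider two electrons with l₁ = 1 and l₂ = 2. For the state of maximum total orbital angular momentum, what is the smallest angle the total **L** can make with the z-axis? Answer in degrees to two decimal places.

θ_min ≈ 30.00°

Angular momentum addition gives L = |l₁ − l₂|, …, l₁ + l₂.
L ∈ {1, 2, 3}.
The maximum is L = 3, with |L_tot| = ℏ√(3·4) = 2√3 ℏ.
The minimum angle with z is arccos(3/√12) ≈ 30.00°.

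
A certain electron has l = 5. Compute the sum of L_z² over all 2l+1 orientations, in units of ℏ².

Σ(L_z)² = 110 ℏ²

m_l runs from −5 to 5, i.e. {-5, -4, -3, -2, -1, 0, 1, 2, 3, 4, 5}.
Σ m_l² = 2·(1 + 4 + 9 + 16 + 25) = 110.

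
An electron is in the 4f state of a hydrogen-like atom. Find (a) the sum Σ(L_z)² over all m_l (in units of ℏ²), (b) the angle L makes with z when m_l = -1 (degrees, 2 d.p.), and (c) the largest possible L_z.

Σ(L_z)² = 28 ℏ²; θ(m_l=-1) ≈ 106.78°; L_z,max = 3ℏ

4f means n = 4, l = 3.
Σ m_l² = 28, so Σ(L_z)² = 28 ℏ².
For m_l = -1: cos θ = -1/√12, θ ≈ 106.78°.
L_z,max = lℏ = 3ℏ.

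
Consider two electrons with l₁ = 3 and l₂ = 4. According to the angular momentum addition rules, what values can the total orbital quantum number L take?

L = 1, 2, 3, 4, 5, 6, 7

The total orbital quantum number L ranges from |l₁ − l₂| to l₁ + l₂ in integer steps.
So L can be 1, 2, 3, 4, 5, 6, 7.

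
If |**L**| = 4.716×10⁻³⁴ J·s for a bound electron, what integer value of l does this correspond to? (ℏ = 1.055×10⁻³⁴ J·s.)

l = 4

|L|/ℏ = (4.716×10⁻³⁴)/(1.055×10⁻³⁴) ≈ 4.470.
l(l+1) ≈ 4.470² ≈ 19.98, so l = 4.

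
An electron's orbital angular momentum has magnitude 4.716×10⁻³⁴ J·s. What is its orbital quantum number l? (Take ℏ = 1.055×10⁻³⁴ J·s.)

l = 4

In units of ℏ, |L| ≈ 4.470.
(|L|/ℏ)² = l(l+1) ≈ 19.98 ⇒ l = 4.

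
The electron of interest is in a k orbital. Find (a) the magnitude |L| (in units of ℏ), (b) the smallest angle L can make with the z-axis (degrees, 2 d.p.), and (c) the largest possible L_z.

For a k orbital, l = 7.
|L| = ℏ√(7·8) = 2√14 ℏ ≈ 7.483ℏ.
cos θ_min = 7/√56, so θ_min ≈ 20.70°.
L_z,max = lℏ = 7ℏ.

|L| = 2√14 ℏ ≈ 7.483ℏ; θ_min ≈ 20.70°; L_z,max = 7ℏ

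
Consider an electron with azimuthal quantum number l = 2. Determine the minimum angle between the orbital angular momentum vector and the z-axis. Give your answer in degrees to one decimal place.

θ_min ≈ 35.3°

|L| = ℏ√(l(l+1)) = √6 ℏ.
The smallest angle corresponds to the largest L_z, i.e. m_l = l = 2, giving L_z = 2ℏ.
cos θ_min = 2/√6, so θ_min ≈ 35.3°.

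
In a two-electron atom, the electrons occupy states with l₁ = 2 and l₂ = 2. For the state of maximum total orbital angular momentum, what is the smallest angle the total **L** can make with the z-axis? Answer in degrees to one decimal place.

θ_min ≈ 26.6°

By the triangle rule, |l₁ − l₂| ≤ L ≤ l₁ + l₂.
Allowed values: L = 0, 1, 2, 3, 4.
The maximum is L = 4, with |L_tot| = ℏ√(4·5) = 2√5 ℏ.
The minimum angle with z is arccos(4/√20) ≈ 26.6°.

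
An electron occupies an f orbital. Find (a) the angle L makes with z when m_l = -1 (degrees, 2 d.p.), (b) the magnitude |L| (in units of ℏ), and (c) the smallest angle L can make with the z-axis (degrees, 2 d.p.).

The letter f corresponds to l = 3.
For m_l = -1: cos θ = -1/√12, θ ≈ 106.78°.
|L| = ℏ√(3·4) = 2√3 ℏ ≈ 3.464ℏ.
cos θ_min = 3/√12, so θ_min ≈ 30.00°.

θ(m_l=-1) ≈ 106.78°; |L| = 2√3 ℏ ≈ 3.464ℏ; θ_min ≈ 30.00°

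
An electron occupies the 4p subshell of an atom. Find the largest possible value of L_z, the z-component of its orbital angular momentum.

L_z,max = 1ℏ

The 4p subshell has l = 1.
L_z = m_l ℏ with m_l ∈ {−1, …, 1}; the maximum is m_l = 1.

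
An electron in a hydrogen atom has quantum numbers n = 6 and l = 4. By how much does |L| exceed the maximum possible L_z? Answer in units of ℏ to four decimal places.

|L| = 2√5 ℏ ≈ 4.4721ℏ, while L_z,max = lℏ = 4ℏ.
The difference is (2√5 − 4)ℏ ≈ 0.4721ℏ.

|L| − L_z,max ≈ 0.4721ℏ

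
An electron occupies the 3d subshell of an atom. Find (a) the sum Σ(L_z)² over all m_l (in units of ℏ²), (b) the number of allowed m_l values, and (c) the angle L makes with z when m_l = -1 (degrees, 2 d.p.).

Σ(L_z)² = 10 ℏ²; 5 values; θ(m_l=-1) ≈ 114.09°

For 3d, l = 2.
Σ m_l² = 10, so Σ(L_z)² = 10 ℏ².
There are 2l+1 = 5 values of m_l.
For m_l = -1: cos θ = -1/√6, θ ≈ 114.09°.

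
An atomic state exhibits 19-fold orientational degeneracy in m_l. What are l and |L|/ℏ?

l = 9, |L| = 3√10 ℏ ≈ 9.487ℏ

19 = 2l + 1, so l = (19−1)/2 = 9.
|L| = ℏ√(l(l+1)) = ℏ√(9·10) = 3√10 ℏ.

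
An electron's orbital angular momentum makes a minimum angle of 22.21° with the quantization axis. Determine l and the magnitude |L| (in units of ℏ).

l = 6, |L| = √42 ℏ ≈ 6.481ℏ

At minimum angle, m_l = l, so cos θ = l/√(l(l+1)); cos²θ = l/(l+1) = 0.8571.
Solving: l = 6.
Then |L| = ℏ√(6·7) = √42 ℏ.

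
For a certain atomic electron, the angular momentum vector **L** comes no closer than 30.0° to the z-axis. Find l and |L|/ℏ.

At minimum angle, m_l = l, so cos θ = l/√(l(l+1)); cos²θ = l/(l+1) = 0.7500.
Solving: l = 3.
Then |L| = ℏ√(3·4) = 2√3 ℏ.

l = 3, |L| = 2√3 ℏ ≈ 3.464ℏ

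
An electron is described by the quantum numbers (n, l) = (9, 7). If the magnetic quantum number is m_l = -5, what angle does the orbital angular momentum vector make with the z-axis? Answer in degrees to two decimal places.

|L| = √(l(l+1)) ℏ = 2√14 ℏ.
L_z = m_l ℏ = −5ℏ.
cos θ = L_z/|L| = -5/√56, so θ ≈ 131.92°.

θ ≈ 131.92°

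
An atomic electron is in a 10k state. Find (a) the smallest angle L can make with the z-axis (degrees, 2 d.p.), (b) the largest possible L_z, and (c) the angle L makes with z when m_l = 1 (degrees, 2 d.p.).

θ_min ≈ 20.70°; L_z,max = 7ℏ; θ(m_l=1) ≈ 82.32°

The 10k subshell has l = 7.
cos θ_min = 7/√56, so θ_min ≈ 20.70°.
L_z,max = lℏ = 7ℏ.
For m_l = 1: cos θ = 1/√56, θ ≈ 82.32°.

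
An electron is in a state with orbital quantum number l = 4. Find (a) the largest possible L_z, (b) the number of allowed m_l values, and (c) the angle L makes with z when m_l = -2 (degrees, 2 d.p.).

L_z,max = lℏ = 4ℏ.
There are 2l+1 = 9 values of m_l.
For m_l = -2: cos θ = -2/√20, θ ≈ 116.57°.

L_z,max = 4ℏ; 9 values; θ(m_l=-2) ≈ 116.57°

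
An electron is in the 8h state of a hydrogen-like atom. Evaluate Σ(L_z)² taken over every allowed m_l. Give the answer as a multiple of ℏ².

The 8h subshell has l = 5.
m_l ∈ {-5, -4, -3, -2, -1, 0, 1, 2, 3, 4, 5}.
Σ m_l² = l(l+1)(2l+1)/3 = 5·6·11/3 = 110.

Σ(L_z)² = 110 ℏ²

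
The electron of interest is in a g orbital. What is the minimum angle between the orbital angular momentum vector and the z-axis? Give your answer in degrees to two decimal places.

For a g orbital, l = 4.
|L|² = l(l+1)ℏ² = 20ℏ², so |L| = 2√5 ℏ.
The smallest angle corresponds to the largest L_z, i.e. m_l = l = 4, giving L_z = 4ℏ.
cos θ_min = 4/√20, so θ_min ≈ 26.57°.

θ_min ≈ 26.57°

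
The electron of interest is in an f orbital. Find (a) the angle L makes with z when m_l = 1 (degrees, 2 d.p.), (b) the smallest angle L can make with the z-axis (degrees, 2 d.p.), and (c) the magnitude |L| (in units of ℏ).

θ(m_l=1) ≈ 73.22°; θ_min ≈ 30.00°; |L| = 2√3 ℏ ≈ 3.464ℏ

For an f orbital, l = 3.
For m_l = 1: cos θ = 1/√12, θ ≈ 73.22°.
cos θ_min = 3/√12, so θ_min ≈ 30.00°.
|L| = ℏ√(3·4) = 2√3 ℏ ≈ 3.464ℏ.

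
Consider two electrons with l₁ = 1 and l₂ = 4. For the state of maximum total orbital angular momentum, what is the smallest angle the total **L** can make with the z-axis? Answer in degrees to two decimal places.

θ_min ≈ 24.09°

Angular momentum addition gives L = |l₁ − l₂|, …, l₁ + l₂.
So L can be 3, 4, 5.
The maximum is L = 5, with |L_tot| = ℏ√(5·6) = √30 ℏ.
The minimum angle with z is arccos(5/√30) ≈ 24.09°.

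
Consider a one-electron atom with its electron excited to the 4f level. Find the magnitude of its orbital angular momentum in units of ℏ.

|L| = 2√3 ℏ ≈ 3.464ℏ

The 4f level has l = 3.
|L| = ℏ√(l(l+1)) = ℏ√(3·4) = 2√3 ℏ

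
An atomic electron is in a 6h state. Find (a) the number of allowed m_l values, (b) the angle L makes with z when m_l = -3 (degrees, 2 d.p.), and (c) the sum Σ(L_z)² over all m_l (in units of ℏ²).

11 values; θ(m_l=-3) ≈ 123.21°; Σ(L_z)² = 110 ℏ²

The 6h subshell has l = 5.
There are 2l+1 = 11 values of m_l.
For m_l = -3: cos θ = -3/√30, θ ≈ 123.21°.
Σ m_l² = 110, so Σ(L_z)² = 110 ℏ².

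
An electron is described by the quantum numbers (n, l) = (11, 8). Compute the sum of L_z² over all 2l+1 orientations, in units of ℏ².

m_l ∈ {-8, -7, -6, -5, -4, -3, -2, -1, 0, 1, 2, 3, 4, 5, 6, 7, 8}.
Σ m_l² = l(l+1)(2l+1)/3 = 8·9·17/3 = 408.

Σ(L_z)² = 408 ℏ²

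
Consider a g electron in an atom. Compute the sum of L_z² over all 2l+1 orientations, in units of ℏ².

The letter g corresponds to l = 4.
m_l runs from −4 to 4, i.e. {-4, -3, -2, -1, 0, 1, 2, 3, 4}.
Σ m_l² = l(l+1)(2l+1)/3 = 4·5·9/3 = 60.

Σ(L_z)² = 60 ℏ²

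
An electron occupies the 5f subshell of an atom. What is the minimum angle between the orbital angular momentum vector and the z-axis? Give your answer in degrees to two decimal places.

θ_min ≈ 30.00°

For 5f, l = 3.
|L| = √(l(l+1)) ℏ = 2√3 ℏ.
The smallest angle corresponds to the largest L_z, i.e. m_l = l = 3, giving L_z = 3ℏ.
cos θ_min = 3/√12, so θ_min ≈ 30.00°.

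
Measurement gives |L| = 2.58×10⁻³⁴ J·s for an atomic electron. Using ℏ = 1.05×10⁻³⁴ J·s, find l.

|L|/ℏ = (2.58×10⁻³⁴)/(1.05×10⁻³⁴) ≈ 2.457.
l(l+1) ≈ 2.457² ≈ 6.04, so l = 2.

l = 2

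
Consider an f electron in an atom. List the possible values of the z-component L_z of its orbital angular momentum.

The letter f corresponds to l = 3.
L_z = m_l ℏ with m_l ranging from −l to +l in integer steps.
For l = 3: m_l ∈ {-3, -2, -1, 0, 1, 2, 3}.

L_z ∈ {−3ℏ, −2ℏ, −ℏ, 0, ℏ, 2ℏ, 3ℏ}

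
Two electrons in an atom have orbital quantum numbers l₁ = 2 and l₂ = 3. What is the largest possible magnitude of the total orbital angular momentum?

|L_tot|_max = √30 ℏ ≈ 5.477ℏ

By the triangle rule, |l₁ − l₂| ≤ L ≤ l₁ + l₂.
So L can be 1, 2, 3, 4, 5.
The largest magnitude corresponds to L = 5: |L_tot| = ℏ√(5·6) = √30 ℏ.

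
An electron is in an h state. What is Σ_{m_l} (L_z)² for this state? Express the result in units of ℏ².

An h state has l = 5.
The allowed m_l values are -5, -4, -3, -2, -1, 0, 1, 2, 3, 4, 5.
Σ m_l² = l(l+1)(2l+1)/3 = 5·6·11/3 = 110.

Σ(L_z)² = 110 ℏ²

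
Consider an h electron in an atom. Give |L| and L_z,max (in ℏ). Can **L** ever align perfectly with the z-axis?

No: L_z,max = 5ℏ < |L| = √30 ℏ ≈ 5.477ℏ

An h state has l = 5.
|L| = √30 ℏ ≈ 5.4772ℏ, while L_z,max = lℏ = 5ℏ.
Since |L| > L_z,max, the vector can never point exactly along z; the closest it comes is θ_min = arccos(5/√30) ≈ 24.1°.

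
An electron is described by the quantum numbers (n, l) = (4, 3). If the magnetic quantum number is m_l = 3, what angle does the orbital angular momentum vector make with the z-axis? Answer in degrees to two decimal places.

|L|² = l(l+1)ℏ² = 12ℏ², so |L| = 2√3 ℏ.
L_z = m_l ℏ = 3ℏ.
cos θ = L_z/|L| = 3/√12, so θ ≈ 30.00°.

θ ≈ 30.00°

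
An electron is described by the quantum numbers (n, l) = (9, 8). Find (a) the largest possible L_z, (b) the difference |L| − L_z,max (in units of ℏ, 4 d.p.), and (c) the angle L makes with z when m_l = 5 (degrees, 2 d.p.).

L_z,max = 8ℏ; |L|−L_z,max ≈ 0.4853ℏ; θ(m_l=5) ≈ 53.90°

L_z,max = lℏ = 8ℏ.
|L| − L_z,max = (6√2 − 8)ℏ ≈ 0.4853ℏ.
For m_l = 5: cos θ = 5/√72, θ ≈ 53.90°.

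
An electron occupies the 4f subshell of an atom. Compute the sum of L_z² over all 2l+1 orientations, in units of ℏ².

The 4f subshell has l = 3.
m_l runs from −3 to 3, i.e. {-3, -2, -1, 0, 1, 2, 3}.
Σ m_l² = l(l+1)(2l+1)/3 = 3·4·7/3 = 28.

Σ(L_z)² = 28 ℏ²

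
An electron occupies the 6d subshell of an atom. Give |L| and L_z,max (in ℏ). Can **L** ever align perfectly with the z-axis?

The 6d subshell has l = 2.
|L| = √6 ℏ ≈ 2.4495ℏ, while L_z,max = lℏ = 2ℏ.
Since |L| > L_z,max, the vector can never point exactly along z; the closest it comes is θ_min = arccos(2/√6) ≈ 35.3°.

No: L_z,max = 2ℏ < |L| = √6 ℏ ≈ 2.449ℏ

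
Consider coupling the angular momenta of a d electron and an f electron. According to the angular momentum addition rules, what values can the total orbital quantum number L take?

L = 1, 2, 3, 4, 5

By the triangle rule, |l₁ − l₂| ≤ L ≤ l₁ + l₂.
Allowed values: L = 1, 2, 3, 4, 5.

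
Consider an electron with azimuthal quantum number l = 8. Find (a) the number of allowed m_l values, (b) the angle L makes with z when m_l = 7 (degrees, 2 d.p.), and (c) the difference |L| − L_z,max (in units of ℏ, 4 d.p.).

There are 2l+1 = 17 values of m_l.
For m_l = 7: cos θ = 7/√72, θ ≈ 34.42°.
|L| − L_z,max = (6√2 − 8)ℏ ≈ 0.4853ℏ.

17 values; θ(m_l=7) ≈ 34.42°; |L|−L_z,max ≈ 0.4853ℏ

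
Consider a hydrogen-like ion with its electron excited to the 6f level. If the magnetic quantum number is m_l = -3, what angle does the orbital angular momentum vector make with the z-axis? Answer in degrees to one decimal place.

θ ≈ 150.0°

The 6f level has l = 3.
|L| = ℏ√(l(l+1)) = 2√3 ℏ.
L_z = m_l ℏ = −3ℏ.
cos θ = L_z/|L| = -3/√12, so θ ≈ 150.0°.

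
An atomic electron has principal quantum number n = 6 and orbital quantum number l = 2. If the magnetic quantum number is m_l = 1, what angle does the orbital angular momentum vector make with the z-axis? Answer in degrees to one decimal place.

θ ≈ 65.9°

|L|² = l(l+1)ℏ² = 6ℏ², so |L| = √6 ℏ.
L_z = m_l ℏ = 1ℏ.
cos θ = L_z/|L| = 1/√6, so θ ≈ 65.9°.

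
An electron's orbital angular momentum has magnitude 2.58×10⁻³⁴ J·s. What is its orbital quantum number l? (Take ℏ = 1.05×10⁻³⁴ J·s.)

l = 2

|L|/ℏ = (2.58×10⁻³⁴)/(1.05×10⁻³⁴) ≈ 2.457.
Set l(l+1) = 6.04; the integer solution is l = 2.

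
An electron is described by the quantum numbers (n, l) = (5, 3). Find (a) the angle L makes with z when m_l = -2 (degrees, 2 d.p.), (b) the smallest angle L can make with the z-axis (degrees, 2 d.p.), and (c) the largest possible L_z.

For m_l = -2: cos θ = -2/√12, θ ≈ 125.26°.
cos θ_min = 3/√12, so θ_min ≈ 30.00°.
L_z,max = lℏ = 3ℏ.

θ(m_l=-2) ≈ 125.26°; θ_min ≈ 30.00°; L_z,max = 3ℏ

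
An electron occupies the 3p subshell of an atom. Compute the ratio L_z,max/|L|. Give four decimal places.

For 3p, l = 1.
|L| = √2 ℏ ≈ 1.4142ℏ, while L_z,max = lℏ = 1ℏ.
L_z,max/|L| = 1/√2 = 0.7071.

L_z,max/|L| = 0.7071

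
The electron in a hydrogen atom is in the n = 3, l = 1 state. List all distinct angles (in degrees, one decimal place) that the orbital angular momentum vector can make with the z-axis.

θ ∈ {45.0°, 90.0°, 135.0°}

|L|² = l(l+1)ℏ² = 2ℏ², so |L| = √2 ℏ.
cos θ = m_l/√2 for each m_l ∈ {-1, 0, 1}.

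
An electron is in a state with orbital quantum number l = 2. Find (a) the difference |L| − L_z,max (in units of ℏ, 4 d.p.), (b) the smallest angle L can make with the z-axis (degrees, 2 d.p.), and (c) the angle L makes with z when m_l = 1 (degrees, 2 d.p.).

|L| − L_z,max = (√6 − 2)ℏ ≈ 0.4495ℏ.
cos θ_min = 2/√6, so θ_min ≈ 35.26°.
For m_l = 1: cos θ = 1/√6, θ ≈ 65.91°.

|L|−L_z,max ≈ 0.4495ℏ; θ_min ≈ 35.26°; θ(m_l=1) ≈ 65.91°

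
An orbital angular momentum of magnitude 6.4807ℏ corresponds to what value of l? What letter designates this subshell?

|L| = ℏ√(l(l+1)), so l(l+1) = 42.
The positive root is l = 6.

l = 6 (i orbital)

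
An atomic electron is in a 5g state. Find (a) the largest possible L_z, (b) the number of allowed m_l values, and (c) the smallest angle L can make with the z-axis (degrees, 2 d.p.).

L_z,max = 4ℏ; 9 values; θ_min ≈ 26.57°

5g means n = 5, l = 4.
L_z,max = lℏ = 4ℏ.
There are 2l+1 = 9 values of m_l.
cos θ_min = 4/√20, so θ_min ≈ 26.57°.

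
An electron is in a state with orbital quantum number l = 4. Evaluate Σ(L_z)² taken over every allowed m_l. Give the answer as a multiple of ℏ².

The allowed m_l values are -4, -3, -2, -1, 0, 1, 2, 3, 4.
Σ m_l² = 2·(1 + 4 + 9 + 16) = 60.

Σ(L_z)² = 60 ℏ²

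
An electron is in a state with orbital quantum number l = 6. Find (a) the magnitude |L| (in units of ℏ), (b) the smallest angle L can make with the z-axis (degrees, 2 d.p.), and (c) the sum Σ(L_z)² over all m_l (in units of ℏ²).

|L| = ℏ√(6·7) = √42 ℏ ≈ 6.481ℏ.
cos θ_min = 6/√42, so θ_min ≈ 22.21°.
Σ m_l² = 182, so Σ(L_z)² = 182 ℏ².

|L| = √42 ℏ ≈ 6.481ℏ; θ_min ≈ 22.21°; Σ(L_z)² = 182 ℏ²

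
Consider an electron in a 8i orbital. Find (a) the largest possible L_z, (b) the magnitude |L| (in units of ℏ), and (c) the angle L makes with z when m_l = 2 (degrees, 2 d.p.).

L_z,max = 6ℏ; |L| = √42 ℏ ≈ 6.481ℏ; θ(m_l=2) ≈ 72.02°

8i means n = 8, l = 6.
L_z,max = lℏ = 6ℏ.
|L| = ℏ√(6·7) = √42 ℏ ≈ 6.481ℏ.
For m_l = 2: cos θ = 2/√42, θ ≈ 72.02°.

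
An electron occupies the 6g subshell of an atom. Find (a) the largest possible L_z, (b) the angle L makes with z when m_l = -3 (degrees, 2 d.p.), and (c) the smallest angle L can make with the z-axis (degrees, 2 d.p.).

6g means n = 6, l = 4.
L_z,max = lℏ = 4ℏ.
For m_l = -3: cos θ = -3/√20, θ ≈ 132.13°.
cos θ_min = 4/√20, so θ_min ≈ 26.57°.

L_z,max = 4ℏ; θ(m_l=-3) ≈ 132.13°; θ_min ≈ 26.57°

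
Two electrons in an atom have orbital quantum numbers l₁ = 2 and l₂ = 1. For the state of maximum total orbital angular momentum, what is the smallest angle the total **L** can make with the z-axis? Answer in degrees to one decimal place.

Angular momentum addition gives L = |l₁ − l₂|, …, l₁ + l₂.
So L can be 1, 2, 3.
The maximum is L = 3, with |L_tot| = ℏ√(3·4) = 2√3 ℏ.
The minimum angle with z is arccos(3/√12) ≈ 30.0°.

θ_min ≈ 30.0°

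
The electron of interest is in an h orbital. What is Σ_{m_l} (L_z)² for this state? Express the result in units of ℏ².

Σ(L_z)² = 110 ℏ²

An h state has l = 5.
m_l runs from −5 to 5, i.e. {-5, -4, -3, -2, -1, 0, 1, 2, 3, 4, 5}.
Summing m² from −5 to 5: Σ m_l² = 110.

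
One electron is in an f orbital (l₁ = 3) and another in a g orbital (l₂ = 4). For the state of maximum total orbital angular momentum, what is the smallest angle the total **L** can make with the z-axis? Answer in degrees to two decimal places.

Angular momentum addition gives L = |l₁ − l₂|, …, l₁ + l₂.
L ∈ {1, 2, 3, 4, 5, 6, 7}.
The maximum is L = 7, with |L_tot| = ℏ√(7·8) = 2√14 ℏ.
The minimum angle with z is arccos(7/√56) ≈ 20.70°.

θ_min ≈ 20.70°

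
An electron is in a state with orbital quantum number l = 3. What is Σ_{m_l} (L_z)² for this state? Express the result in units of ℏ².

The allowed m_l values are -3, -2, -1, 0, 1, 2, 3.
Σ m_l² = 2·(1 + 4 + 9) = 28.

Σ(L_z)² = 28 ℏ²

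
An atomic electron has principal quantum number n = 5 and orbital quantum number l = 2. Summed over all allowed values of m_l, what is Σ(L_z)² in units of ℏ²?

Σ(L_z)² = 10 ℏ²

m_l ∈ {-2, -1, 0, 1, 2}.
Σ m_l² = 2·(1 + 4) = 10.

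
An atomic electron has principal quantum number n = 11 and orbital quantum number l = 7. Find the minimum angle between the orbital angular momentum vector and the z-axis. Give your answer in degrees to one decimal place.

θ_min ≈ 20.7°

|L|² = l(l+1)ℏ² = 56ℏ², so |L| = 2√14 ℏ.
The smallest angle corresponds to the largest L_z, i.e. m_l = l = 7, giving L_z = 7ℏ.
cos θ_min = 7/√56, so θ_min ≈ 20.7°.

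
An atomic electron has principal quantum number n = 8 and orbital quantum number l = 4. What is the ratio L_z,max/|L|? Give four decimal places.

L_z,max/|L| = 0.8944

|L| = 2√5 ℏ ≈ 4.4721ℏ, while L_z,max = lℏ = 4ℏ.
L_z,max/|L| = 4/√20 = 0.8944.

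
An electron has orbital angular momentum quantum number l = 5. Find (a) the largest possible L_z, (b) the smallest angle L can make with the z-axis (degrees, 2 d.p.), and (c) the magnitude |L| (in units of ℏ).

L_z,max = 5ℏ; θ_min ≈ 24.09°; |L| = √30 ℏ ≈ 5.477ℏ

L_z,max = lℏ = 5ℏ.
cos θ_min = 5/√30, so θ_min ≈ 24.09°.
|L| = ℏ√(5·6) = √30 ℏ ≈ 5.477ℏ.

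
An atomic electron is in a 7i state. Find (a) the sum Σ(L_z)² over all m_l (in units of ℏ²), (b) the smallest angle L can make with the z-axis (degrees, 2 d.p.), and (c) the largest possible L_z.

The 7i subshell has l = 6.
Σ m_l² = 182, so Σ(L_z)² = 182 ℏ².
cos θ_min = 6/√42, so θ_min ≈ 22.21°.
L_z,max = lℏ = 6ℏ.

Σ(L_z)² = 182 ℏ²; θ_min ≈ 22.21°; L_z,max = 6ℏ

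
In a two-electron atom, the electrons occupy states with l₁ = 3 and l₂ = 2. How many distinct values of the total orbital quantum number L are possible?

The total orbital quantum number L ranges from |l₁ − l₂| to l₁ + l₂ in integer steps.
L ∈ {1, 2, 3, 4, 5}.
That is 5 values.

5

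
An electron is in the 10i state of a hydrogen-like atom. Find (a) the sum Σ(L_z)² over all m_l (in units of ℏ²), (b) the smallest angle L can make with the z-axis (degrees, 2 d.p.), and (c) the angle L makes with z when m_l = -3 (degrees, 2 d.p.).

The 10i subshell has l = 6.
Σ m_l² = 182, so Σ(L_z)² = 182 ℏ².
cos θ_min = 6/√42, so θ_min ≈ 22.21°.
For m_l = -3: cos θ = -3/√42, θ ≈ 117.58°.

Σ(L_z)² = 182 ℏ²; θ_min ≈ 22.21°; θ(m_l=-3) ≈ 117.58°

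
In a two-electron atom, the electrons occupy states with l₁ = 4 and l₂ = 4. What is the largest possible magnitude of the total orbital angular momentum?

|L_tot|_max = 6√2 ℏ ≈ 8.485ℏ

L runs from |4 − 4| = 0 to 4 + 4 = 8.
L ∈ {0, 1, 2, 3, 4, 5, 6, 7, 8}.
The largest magnitude corresponds to L = 8: |L_tot| = ℏ√(8·9) = 6√2 ℏ.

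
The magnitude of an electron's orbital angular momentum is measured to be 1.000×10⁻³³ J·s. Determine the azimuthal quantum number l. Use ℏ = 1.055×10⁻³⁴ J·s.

l = 9

Dividing by ℏ: |L|/ℏ ≈ 9.479.
Set l(l+1) = 89.85; the integer solution is l = 9.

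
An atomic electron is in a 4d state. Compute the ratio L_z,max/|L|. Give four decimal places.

L_z,max/|L| = 0.8165

4d means n = 4, l = 2.
|L| = √6 ℏ ≈ 2.4495ℏ, while L_z,max = lℏ = 2ℏ.
L_z,max/|L| = 2/√6 = 0.8165.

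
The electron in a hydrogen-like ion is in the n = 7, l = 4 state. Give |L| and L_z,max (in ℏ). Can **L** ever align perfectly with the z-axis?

|L| = 2√5 ℏ ≈ 4.4721ℏ, while L_z,max = lℏ = 4ℏ.
Since |L| > L_z,max, the vector can never point exactly along z; the closest it comes is θ_min = arccos(4/√20) ≈ 26.6°.

No: L_z,max = 4ℏ < |L| = 2√5 ℏ ≈ 4.472ℏ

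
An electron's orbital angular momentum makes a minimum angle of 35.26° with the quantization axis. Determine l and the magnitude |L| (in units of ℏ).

cos θ_min = l/√(l(l+1)) = √(l/(l+1)), so l/(l+1) = cos²(35.26°) = 0.6667.
Thus l = 0.6667/(1 − 0.6667) ≈ 2.
Then |L| = ℏ√(2·3) = √6 ℏ.

l = 2, |L| = √6 ℏ ≈ 2.449ℏ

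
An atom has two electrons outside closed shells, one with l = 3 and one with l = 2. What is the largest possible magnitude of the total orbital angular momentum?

|L_tot|_max = √30 ℏ ≈ 5.477ℏ

By the triangle rule, |l₁ − l₂| ≤ L ≤ l₁ + l₂.
So L can be 1, 2, 3, 4, 5.
The largest magnitude corresponds to L = 5: |L_tot| = ℏ√(5·6) = √30 ℏ.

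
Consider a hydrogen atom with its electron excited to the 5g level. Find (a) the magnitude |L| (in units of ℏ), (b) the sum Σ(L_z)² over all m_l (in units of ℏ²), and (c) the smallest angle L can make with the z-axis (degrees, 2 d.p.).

The 5g level has l = 4.
|L| = ℏ√(4·5) = 2√5 ℏ ≈ 4.472ℏ.
Σ m_l² = 60, so Σ(L_z)² = 60 ℏ².
cos θ_min = 4/√20, so θ_min ≈ 26.57°.

|L| = 2√5 ℏ ≈ 4.472ℏ; Σ(L_z)² = 60 ℏ²; θ_min ≈ 26.57°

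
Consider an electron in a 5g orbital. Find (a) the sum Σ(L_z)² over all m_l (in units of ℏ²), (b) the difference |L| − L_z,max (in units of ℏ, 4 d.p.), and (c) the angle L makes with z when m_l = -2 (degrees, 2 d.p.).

5g means n = 5, l = 4.
Σ m_l² = 60, so Σ(L_z)² = 60 ℏ².
|L| − L_z,max = (2√5 − 4)ℏ ≈ 0.4721ℏ.
For m_l = -2: cos θ = -2/√20, θ ≈ 116.57°.

Σ(L_z)² = 60 ℏ²; |L|−L_z,max ≈ 0.4721ℏ; θ(m_l=-2) ≈ 116.57°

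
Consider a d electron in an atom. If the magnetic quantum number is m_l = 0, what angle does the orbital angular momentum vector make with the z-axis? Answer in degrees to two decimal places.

D corresponds to l = 2.
|L| = √(l(l+1)) ℏ = √6 ℏ.
L_z = m_l ℏ = 0ℏ.
cos θ = L_z/|L| = 0/√6, so θ ≈ 90.00°.

θ ≈ 90.00°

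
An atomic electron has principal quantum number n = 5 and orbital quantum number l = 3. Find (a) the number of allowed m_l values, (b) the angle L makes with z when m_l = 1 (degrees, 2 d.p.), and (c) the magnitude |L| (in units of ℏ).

7 values; θ(m_l=1) ≈ 73.22°; |L| = 2√3 ℏ ≈ 3.464ℏ

There are 2l+1 = 7 values of m_l.
For m_l = 1: cos θ = 1/√12, θ ≈ 73.22°.
|L| = ℏ√(3·4) = 2√3 ℏ ≈ 3.464ℏ.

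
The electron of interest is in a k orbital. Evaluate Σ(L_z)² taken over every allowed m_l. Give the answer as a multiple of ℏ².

Σ(L_z)² = 280 ℏ²

The letter k corresponds to l = 7.
m_l ∈ {-7, -6, -5, -4, -3, -2, -1, 0, 1, 2, 3, 4, 5, 6, 7}.
Σ m_l² = 2·(1 + 4 + 9 + 16 + 25 + 36 + 49) = 280.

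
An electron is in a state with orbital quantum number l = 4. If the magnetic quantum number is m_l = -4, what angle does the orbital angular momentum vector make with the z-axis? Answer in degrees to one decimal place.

θ ≈ 153.4°

|L| = ℏ√(l(l+1)) = 2√5 ℏ.
L_z = m_l ℏ = −4ℏ.
cos θ = L_z/|L| = -4/√20, so θ ≈ 153.4°.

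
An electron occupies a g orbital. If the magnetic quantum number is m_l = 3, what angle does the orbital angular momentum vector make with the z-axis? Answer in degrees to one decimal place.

θ ≈ 47.9°

A g state has l = 4.
|L| = ℏ√(l(l+1)) = 2√5 ℏ.
L_z = m_l ℏ = 3ℏ.
cos θ = L_z/|L| = 3/√20, so θ ≈ 47.9°.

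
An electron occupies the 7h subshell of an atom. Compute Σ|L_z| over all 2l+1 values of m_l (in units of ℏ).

Σ|L_z| = 30 ℏ

The 7h subshell has l = 5.
The allowed m_l values are -5, -4, -3, -2, -1, 0, 1, 2, 3, 4, 5.
Σ|m_l| = l(l+1) = 30.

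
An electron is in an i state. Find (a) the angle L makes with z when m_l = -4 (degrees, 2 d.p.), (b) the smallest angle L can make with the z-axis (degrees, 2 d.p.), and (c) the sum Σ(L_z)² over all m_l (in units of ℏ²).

θ(m_l=-4) ≈ 128.11°; θ_min ≈ 22.21°; Σ(L_z)² = 182 ℏ²

An i state has l = 6.
For m_l = -4: cos θ = -4/√42, θ ≈ 128.11°.
cos θ_min = 6/√42, so θ_min ≈ 22.21°.
Σ m_l² = 182, so Σ(L_z)² = 182 ℏ².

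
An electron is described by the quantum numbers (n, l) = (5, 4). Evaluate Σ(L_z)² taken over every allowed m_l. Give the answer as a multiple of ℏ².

m_l runs from −4 to 4, i.e. {-4, -3, -2, -1, 0, 1, 2, 3, 4}.
Σ m_l² = 2·(1 + 4 + 9 + 16) = 60.

Σ(L_z)² = 60 ℏ²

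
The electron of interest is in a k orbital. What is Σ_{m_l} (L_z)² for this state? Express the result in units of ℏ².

For a k orbital, l = 7.
m_l ∈ {-7, -6, -5, -4, -3, -2, -1, 0, 1, 2, 3, 4, 5, 6, 7}.
Σ m_l² = 2·(1 + 4 + 9 + 16 + 25 + 36 + 49) = 280.

Σ(L_z)² = 280 ℏ²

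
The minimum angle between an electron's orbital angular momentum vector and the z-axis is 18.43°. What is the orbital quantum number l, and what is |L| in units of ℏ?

l = 9, |L| = 3√10 ℏ ≈ 9.487ℏ

At minimum angle, m_l = l, so cos θ = l/√(l(l+1)); cos²θ = l/(l+1) = 0.9001.
Solving: l = 9.
Then |L| = ℏ√(9·10) = 3√10 ℏ.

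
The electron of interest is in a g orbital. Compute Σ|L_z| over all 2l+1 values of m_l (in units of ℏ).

For a g orbital, l = 4.
m_l runs from −4 to 4, i.e. {-4, -3, -2, -1, 0, 1, 2, 3, 4}.
Σ|m_l| = l(l+1) = 20.

Σ|L_z| = 20 ℏ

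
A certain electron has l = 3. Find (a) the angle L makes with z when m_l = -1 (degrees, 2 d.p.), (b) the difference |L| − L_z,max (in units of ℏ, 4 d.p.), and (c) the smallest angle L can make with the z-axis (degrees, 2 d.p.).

For m_l = -1: cos θ = -1/√12, θ ≈ 106.78°.
|L| − L_z,max = (2√3 − 3)ℏ ≈ 0.4641ℏ.
cos θ_min = 3/√12, so θ_min ≈ 30.00°.

θ(m_l=-1) ≈ 106.78°; |L|−L_z,max ≈ 0.4641ℏ; θ_min ≈ 30.00°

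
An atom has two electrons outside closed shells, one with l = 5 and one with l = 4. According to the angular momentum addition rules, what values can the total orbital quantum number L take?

Angular momentum addition gives L = |l₁ − l₂|, …, l₁ + l₂.
L ∈ {1, 2, 3, 4, 5, 6, 7, 8, 9}.

L = 1, 2, 3, 4, 5, 6, 7, 8, 9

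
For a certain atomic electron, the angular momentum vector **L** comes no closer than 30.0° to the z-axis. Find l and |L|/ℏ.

cos²θ_min = l/(l+1) = 0.7500.
Solving: l = 3.
Then |L| = ℏ√(3·4) = 2√3 ℏ.

l = 3, |L| = 2√3 ℏ ≈ 3.464ℏ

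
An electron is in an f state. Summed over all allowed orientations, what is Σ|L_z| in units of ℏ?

For an f orbital, l = 3.
m_l ∈ {-3, -2, -1, 0, 1, 2, 3}.
Σ|m_l| = l(l+1) = 12.

Σ|L_z| = 12 ℏ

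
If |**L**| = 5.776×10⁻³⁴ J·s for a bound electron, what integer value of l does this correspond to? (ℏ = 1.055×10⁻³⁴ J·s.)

l = 5

Dividing by ℏ: |L|/ℏ ≈ 5.475.
l(l+1) ≈ 5.475² ≈ 29.97, so l = 5.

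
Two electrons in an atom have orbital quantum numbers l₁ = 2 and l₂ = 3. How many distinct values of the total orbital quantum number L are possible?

5

The total orbital quantum number L ranges from |l₁ − l₂| to l₁ + l₂ in integer steps.
So L can be 1, 2, 3, 4, 5.
That is 5 values.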